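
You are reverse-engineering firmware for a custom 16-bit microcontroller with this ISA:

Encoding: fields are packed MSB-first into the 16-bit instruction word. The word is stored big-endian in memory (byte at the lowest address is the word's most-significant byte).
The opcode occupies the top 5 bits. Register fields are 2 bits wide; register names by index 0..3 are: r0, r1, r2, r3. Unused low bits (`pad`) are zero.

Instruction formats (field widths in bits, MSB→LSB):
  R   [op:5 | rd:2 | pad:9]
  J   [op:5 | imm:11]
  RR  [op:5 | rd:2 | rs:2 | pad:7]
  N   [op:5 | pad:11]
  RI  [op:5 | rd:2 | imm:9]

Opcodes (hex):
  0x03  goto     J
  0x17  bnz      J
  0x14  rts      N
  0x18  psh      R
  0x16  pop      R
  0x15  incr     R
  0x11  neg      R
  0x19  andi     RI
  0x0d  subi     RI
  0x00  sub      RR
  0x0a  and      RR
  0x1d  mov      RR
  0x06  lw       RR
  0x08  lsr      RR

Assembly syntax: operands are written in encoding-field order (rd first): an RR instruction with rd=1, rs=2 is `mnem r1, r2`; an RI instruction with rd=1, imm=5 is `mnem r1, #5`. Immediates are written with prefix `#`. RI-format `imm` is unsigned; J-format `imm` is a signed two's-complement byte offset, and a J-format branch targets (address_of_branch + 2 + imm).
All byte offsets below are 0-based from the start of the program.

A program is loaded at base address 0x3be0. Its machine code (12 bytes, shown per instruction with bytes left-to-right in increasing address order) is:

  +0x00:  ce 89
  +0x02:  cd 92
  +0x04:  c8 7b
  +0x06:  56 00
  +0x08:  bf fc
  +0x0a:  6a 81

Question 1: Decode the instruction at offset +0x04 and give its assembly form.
andi r0, #123

@+04  big-endian(c8 7b) = 0xc87b
  opcode bits[15:11]=0x19: andi/RI
  rd@[10:9]=0x0 ⇒ r0
  imm@[8:0]=0x7b ⇒ #123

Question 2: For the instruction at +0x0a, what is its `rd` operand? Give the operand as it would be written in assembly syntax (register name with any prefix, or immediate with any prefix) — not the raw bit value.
r1

@+0a  big-endian(6a 81) = 0x6a81
  opcode bits[15:11]=0xd: subi/RI
  [10:9] rd=1 = r1
  [8:0] imm=129 = #129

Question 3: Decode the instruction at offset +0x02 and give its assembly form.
+0x02: cd 92 ⇒ word 0xcd92 (big)
  opcode bits[15:11]=0x19: andi/RI
  [10:9] rd=2 = r2
  [8:0] imm=402 = #402

andi r2, #402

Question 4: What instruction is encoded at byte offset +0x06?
@+06  big-endian(56 00) = 0x5600
  top 5b → 0xa → and [RR]
  [10:9] rd=3 = r3
  [8:7] rs=0 = r0

and r3, r0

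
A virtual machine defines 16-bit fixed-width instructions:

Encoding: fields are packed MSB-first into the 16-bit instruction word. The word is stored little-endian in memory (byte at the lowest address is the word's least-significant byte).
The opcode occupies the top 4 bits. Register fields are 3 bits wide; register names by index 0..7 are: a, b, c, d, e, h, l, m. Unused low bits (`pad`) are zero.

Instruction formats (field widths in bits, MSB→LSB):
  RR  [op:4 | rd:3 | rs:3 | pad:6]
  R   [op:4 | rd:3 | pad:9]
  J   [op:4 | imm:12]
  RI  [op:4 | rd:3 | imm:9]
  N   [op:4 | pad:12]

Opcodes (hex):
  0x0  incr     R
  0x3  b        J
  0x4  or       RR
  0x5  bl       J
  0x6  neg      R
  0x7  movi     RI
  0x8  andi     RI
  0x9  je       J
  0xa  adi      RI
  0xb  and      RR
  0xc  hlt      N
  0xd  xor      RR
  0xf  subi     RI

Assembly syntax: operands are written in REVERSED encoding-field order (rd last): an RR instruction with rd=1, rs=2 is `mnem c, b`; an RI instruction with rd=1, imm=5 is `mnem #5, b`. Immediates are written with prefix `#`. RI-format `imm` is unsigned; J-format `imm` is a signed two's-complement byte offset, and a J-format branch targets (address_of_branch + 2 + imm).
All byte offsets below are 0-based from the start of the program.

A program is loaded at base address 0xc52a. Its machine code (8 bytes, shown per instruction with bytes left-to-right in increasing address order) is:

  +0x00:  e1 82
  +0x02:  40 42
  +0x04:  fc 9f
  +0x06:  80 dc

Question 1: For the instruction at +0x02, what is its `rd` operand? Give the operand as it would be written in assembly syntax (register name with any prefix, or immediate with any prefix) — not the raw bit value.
+0x02: 40 42 ⇒ word 0x4240 (little)
  op=0x4240>>12=0x4 ⇒ or (RR)
  rd: (w>>9)&0x7=0x1 → b
  rs: (w>>6)&0x7=0x1 → b

b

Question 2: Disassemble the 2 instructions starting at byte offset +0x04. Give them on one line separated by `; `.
@+04  little-endian(fc 9f) = 0x9ffc
  op=0x9ffc>>12=0x9 ⇒ je (J)
  [11:0] imm=4092 (s12→-4) = #-4
@+06  little-endian(80 dc) = 0xdc80
  op=0xdc80>>12=0xd ⇒ xor (RR)
  [11:9] rd=6 = l
  [8:6] rs=2 = c

je #-4; xor c, l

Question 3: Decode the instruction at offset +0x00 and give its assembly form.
@+00  little-endian(e1 82) = 0x82e1
  opcode bits[15:12]=0x8: andi/RI
  rd@[11:9]=0x1 ⇒ b
  imm@[8:0]=0xe1 ⇒ #225

andi #225, b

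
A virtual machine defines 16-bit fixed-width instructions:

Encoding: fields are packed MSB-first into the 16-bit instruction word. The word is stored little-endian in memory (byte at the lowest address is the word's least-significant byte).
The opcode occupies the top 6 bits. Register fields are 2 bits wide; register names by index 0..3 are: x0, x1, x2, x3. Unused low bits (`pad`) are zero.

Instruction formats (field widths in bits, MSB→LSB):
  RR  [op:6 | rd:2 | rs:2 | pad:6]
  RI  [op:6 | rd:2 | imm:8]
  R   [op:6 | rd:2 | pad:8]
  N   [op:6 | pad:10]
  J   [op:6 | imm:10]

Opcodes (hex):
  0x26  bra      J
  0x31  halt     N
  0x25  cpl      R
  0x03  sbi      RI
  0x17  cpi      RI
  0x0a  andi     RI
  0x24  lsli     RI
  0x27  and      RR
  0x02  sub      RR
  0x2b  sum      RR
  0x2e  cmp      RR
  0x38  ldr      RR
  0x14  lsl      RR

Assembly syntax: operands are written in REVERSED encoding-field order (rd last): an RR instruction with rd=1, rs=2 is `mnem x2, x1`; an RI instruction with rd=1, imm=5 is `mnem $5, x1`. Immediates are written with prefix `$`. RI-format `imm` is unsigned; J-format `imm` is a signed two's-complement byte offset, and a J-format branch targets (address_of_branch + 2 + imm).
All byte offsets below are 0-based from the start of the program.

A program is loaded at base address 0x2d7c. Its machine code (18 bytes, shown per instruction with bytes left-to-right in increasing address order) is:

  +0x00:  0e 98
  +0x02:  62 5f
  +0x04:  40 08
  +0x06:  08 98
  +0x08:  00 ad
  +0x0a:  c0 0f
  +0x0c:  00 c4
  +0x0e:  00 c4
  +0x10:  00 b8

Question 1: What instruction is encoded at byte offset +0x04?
sub x1, x0

+0x04: 40 08 ⇒ word 0x0840 (little)
  op=0x0840>>10=0x2 ⇒ sub (RR)
  rd@[9:8]=0x0 ⇒ x0
  rs@[7:6]=0x1 ⇒ x1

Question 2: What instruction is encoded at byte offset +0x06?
bra $8

off 0x06: read 08 98 as little → 0x9808
  opcode bits[15:10]=0x26: bra/J
  imm: (w>>0)&0x3ff=0x8 → $8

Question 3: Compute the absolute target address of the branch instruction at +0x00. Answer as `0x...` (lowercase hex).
0x2d8c

[00] 0e 98 → 0x980e
  opcode bits[15:10]=0x26: bra/J
  imm: (w>>0)&0x3ff=0xe → $14
  target = base 0x2d7c + off 0x00 + 2 + imm 14 = 0x2d8c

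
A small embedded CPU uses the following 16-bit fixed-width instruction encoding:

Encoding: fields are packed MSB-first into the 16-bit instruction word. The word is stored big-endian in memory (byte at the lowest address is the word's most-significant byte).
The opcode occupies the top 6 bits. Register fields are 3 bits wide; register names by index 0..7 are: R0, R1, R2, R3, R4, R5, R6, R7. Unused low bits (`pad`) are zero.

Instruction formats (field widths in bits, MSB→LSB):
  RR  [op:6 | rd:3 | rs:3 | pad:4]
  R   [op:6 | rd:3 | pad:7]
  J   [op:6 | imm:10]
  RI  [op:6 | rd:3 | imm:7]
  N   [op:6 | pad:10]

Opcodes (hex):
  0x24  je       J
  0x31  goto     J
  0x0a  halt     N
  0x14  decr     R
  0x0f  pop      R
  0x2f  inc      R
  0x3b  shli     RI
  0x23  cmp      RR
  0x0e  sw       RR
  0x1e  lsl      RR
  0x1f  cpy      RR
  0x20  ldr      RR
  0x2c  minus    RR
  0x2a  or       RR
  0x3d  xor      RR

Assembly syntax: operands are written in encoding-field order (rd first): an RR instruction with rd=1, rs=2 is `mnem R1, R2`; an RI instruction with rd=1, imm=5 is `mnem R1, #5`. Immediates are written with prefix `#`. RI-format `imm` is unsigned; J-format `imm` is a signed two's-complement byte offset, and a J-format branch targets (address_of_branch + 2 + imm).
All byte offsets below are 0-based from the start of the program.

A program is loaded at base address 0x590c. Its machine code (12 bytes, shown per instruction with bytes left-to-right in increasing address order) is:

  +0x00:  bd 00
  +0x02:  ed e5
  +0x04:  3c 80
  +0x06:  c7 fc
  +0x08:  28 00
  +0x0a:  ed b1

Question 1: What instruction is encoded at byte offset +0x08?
[08] 28 00 → 0x2800
  opcode bits[15:10]=0xa: halt/N

halt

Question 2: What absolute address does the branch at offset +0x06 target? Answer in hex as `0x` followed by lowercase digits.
off 0x06: read c7 fc as big → 0xc7fc
  opcode bits[15:10]=0x31: goto/J
  imm@[9:0]=0x3fc (s10→-4) ⇒ #-4
  target = base 0x590c + off 0x06 + 2 + imm -4 = 0x5910

0x5910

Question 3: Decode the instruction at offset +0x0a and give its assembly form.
shli R3, #49

+0x0a: ed b1 ⇒ word 0xedb1 (big)
  op=0xedb1>>10=0x3b ⇒ shli (RI)
  rd: (w>>7)&0x7=0x3 → R3
  imm: (w>>0)&0x7f=0x31 → #49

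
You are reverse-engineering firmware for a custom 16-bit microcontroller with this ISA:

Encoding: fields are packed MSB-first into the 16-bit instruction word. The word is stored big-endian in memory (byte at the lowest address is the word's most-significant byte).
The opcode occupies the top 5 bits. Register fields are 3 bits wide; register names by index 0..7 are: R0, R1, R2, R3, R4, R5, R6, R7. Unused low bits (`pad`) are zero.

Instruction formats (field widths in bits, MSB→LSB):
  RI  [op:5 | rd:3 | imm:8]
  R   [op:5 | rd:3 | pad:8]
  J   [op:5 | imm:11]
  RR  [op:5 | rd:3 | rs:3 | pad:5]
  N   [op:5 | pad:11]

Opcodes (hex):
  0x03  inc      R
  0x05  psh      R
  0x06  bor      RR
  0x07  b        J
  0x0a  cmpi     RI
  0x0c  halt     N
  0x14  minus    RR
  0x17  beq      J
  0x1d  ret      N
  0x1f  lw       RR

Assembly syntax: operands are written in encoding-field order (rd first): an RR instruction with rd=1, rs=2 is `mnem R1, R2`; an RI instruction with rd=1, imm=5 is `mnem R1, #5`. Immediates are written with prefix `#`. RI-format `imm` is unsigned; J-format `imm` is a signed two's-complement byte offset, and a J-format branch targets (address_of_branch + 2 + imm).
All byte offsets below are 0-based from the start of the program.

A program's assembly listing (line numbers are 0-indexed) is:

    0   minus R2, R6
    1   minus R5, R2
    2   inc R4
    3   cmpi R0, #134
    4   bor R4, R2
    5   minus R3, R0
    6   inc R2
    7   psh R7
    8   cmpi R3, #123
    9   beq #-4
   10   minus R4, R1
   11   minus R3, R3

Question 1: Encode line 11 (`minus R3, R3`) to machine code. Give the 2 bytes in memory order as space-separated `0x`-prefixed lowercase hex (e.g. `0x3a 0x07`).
11. minus fields op=0x14:5|rd=3:3|rs=3:3|pad=0:5 → word a360h → a3 60

0xa3 0x60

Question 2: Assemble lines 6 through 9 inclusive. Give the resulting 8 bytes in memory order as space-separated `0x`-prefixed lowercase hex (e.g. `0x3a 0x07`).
0x1a 0x00 0x2f 0x00 0x53 0x7b 0xbf 0xfc

L6: inc op=0x3:5|rd=2:3|pad=0:8 ⇒ 0x1a00 ⇒ big 1a 00
L7: psh op=0x5:5|rd=7:3|pad=0:8 ⇒ 0x2f00 ⇒ big 2f 00
L8: cmpi op=0xa:5|rd=3:3|imm=123:8 ⇒ 0x537b ⇒ big 53 7b
L9: beq op=0x17:5|imm=-4:11 ⇒ 0xbffc ⇒ big bf fc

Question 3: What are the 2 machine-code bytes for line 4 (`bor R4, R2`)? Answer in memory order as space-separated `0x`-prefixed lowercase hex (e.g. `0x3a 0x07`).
0x34 0x40

line 4 (bor): pack op=0x6:5|rd=4:3|rs=2:3|pad=0:5 = 0x3440; big→ 34 40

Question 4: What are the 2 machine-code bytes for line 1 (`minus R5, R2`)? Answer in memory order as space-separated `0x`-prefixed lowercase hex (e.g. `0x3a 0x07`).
line 1 (minus): pack op=0x14:5|rd=5:3|rs=2:3|pad=0:5 = 0xa540; big→ a5 40

0xa5 0x40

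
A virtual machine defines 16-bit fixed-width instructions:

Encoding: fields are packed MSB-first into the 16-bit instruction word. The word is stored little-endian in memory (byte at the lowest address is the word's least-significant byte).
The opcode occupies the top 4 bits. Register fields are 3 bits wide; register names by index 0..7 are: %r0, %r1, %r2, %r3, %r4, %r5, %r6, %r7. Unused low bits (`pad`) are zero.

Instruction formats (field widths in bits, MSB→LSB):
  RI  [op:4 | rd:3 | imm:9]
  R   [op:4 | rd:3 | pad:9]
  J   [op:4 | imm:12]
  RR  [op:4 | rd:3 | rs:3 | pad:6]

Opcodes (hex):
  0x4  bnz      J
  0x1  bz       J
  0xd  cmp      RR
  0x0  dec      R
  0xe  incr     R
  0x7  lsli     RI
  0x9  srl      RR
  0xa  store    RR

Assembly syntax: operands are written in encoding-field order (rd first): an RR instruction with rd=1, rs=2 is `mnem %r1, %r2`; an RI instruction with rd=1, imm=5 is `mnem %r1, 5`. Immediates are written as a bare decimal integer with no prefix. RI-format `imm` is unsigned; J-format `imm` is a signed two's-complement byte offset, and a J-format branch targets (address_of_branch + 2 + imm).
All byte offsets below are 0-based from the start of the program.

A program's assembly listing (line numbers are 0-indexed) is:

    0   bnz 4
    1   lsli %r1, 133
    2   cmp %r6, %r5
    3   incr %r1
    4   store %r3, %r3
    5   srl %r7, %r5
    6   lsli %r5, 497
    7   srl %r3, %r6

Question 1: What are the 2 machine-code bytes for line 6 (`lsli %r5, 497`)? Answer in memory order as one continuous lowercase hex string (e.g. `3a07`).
6. lsli fields op=0x7:4|rd=5:3|imm=497:9 → word 7bf1h → f1 7b

f17b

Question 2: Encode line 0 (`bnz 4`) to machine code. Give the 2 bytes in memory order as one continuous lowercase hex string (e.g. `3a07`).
L0: bnz op=0x4:4|imm=4:12 ⇒ 0x4004 ⇒ little 04 40

0440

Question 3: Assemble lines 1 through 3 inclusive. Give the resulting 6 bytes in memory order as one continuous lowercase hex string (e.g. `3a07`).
line 1 (lsli): pack op=0x7:4|rd=1:3|imm=133:9 = 0x7285; little→ 85 72
line 2 (cmp): pack op=0xd:4|rd=6:3|rs=5:3|pad=0:6 = 0xdd40; little→ 40 dd
line 3 (incr): pack op=0xe:4|rd=1:3|pad=0:9 = 0xe200; little→ 00 e2

857240dd00e2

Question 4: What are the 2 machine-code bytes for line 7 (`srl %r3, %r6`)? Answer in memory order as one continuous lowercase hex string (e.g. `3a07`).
L7: srl op=0x9:4|rd=3:3|rs=6:3|pad=0:6 ⇒ 0x9780 ⇒ little 80 97

8097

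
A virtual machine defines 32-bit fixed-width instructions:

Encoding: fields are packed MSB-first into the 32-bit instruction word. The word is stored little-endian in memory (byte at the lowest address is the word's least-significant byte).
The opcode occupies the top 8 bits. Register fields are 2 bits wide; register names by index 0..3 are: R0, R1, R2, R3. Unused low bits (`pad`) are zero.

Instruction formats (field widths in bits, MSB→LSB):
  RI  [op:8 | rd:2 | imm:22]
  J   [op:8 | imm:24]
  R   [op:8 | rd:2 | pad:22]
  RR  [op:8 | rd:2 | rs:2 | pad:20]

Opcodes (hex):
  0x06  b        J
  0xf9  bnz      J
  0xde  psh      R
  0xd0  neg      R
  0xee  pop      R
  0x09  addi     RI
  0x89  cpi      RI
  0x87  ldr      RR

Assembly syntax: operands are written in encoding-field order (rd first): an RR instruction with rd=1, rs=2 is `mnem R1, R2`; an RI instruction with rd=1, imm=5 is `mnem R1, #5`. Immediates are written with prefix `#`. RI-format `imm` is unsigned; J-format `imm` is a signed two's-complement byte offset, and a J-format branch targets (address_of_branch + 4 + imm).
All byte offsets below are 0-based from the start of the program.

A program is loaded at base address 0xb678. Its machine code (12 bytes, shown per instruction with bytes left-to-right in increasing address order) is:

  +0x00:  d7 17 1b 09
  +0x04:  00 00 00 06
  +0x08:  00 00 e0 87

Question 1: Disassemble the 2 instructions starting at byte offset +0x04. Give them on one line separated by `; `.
b #0; ldr R3, R2

off 0x04: read 00 00 00 06 as little → 0x06000000
  opcode bits[31:24]=0x6: b/J
  [23:0] imm=0 = #0
off 0x08: read 00 00 e0 87 as little → 0x87e00000
  opcode bits[31:24]=0x87: ldr/RR
  [23:22] rd=3 = R3
  [21:20] rs=2 = R2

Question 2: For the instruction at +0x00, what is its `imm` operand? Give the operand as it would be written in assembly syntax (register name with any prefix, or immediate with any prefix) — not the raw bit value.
#1775575

off 0x00: read d7 17 1b 09 as little → 0x091b17d7
  top 8b → 0x9 → addi [RI]
  [23:22] rd=0 = R0
  [21:0] imm=1775575 = #1775575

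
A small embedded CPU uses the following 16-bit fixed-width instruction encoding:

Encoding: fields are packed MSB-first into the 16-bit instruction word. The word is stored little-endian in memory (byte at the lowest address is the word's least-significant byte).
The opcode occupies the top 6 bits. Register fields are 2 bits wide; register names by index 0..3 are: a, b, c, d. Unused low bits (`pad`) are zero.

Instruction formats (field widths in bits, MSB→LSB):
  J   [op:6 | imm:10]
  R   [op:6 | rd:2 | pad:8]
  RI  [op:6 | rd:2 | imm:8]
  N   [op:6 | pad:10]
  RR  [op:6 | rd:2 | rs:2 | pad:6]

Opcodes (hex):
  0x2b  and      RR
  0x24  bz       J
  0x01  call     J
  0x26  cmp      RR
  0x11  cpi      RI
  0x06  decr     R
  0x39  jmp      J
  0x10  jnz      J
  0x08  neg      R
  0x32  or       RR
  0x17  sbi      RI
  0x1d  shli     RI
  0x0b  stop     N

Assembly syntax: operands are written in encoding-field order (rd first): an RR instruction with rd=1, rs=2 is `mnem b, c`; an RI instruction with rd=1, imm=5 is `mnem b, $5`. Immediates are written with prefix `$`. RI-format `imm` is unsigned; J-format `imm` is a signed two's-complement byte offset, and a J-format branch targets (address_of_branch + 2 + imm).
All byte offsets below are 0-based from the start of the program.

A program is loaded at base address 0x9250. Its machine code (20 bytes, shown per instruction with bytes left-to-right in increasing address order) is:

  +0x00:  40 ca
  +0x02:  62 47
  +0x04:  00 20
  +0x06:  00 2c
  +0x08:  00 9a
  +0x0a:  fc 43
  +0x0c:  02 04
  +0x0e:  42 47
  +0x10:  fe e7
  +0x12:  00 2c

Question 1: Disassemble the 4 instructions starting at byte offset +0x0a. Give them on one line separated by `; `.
off 0x0a: read fc 43 as little → 0x43fc
  top 6b → 0x10 → jnz [J]
  [9:0] imm=1020 (s10→-4) = $-4
off 0x0c: read 02 04 as little → 0x0402
  top 6b → 0x1 → call [J]
  [9:0] imm=2 = $2
off 0x0e: read 42 47 as little → 0x4742
  top 6b → 0x11 → cpi [RI]
  [9:8] rd=3 = d
  [7:0] imm=66 = $66
off 0x10: read fe e7 as little → 0xe7fe
  top 6b → 0x39 → jmp [J]
  [9:0] imm=1022 (s10→-2) = $-2

jnz $-4; call $2; cpi d, $66; jmp $-2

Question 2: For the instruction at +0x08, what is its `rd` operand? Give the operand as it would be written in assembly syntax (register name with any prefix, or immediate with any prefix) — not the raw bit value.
c

@+08  little-endian(00 9a) = 0x9a00
  op=0x9a00>>10=0x26 ⇒ cmp (RR)
  [9:8] rd=2 = c
  [7:6] rs=0 = a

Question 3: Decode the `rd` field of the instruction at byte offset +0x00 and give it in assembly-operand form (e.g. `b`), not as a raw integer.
+0x00: 40 ca ⇒ word 0xca40 (little)
  top 6b → 0x32 → or [RR]
  [9:8] rd=2 = c
  [7:6] rs=1 = b

c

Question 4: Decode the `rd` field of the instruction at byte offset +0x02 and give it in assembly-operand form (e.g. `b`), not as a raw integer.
d

@+02  little-endian(62 47) = 0x4762
  opcode bits[15:10]=0x11: cpi/RI
  rd: (w>>8)&0x3=0x3 → d
  imm: (w>>0)&0xff=0x62 → $98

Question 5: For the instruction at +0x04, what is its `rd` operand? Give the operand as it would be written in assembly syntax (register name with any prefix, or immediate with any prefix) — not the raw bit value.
a

[04] 00 20 → 0x2000
  top 6b → 0x8 → neg [R]
  rd@[9:8]=0x0 ⇒ a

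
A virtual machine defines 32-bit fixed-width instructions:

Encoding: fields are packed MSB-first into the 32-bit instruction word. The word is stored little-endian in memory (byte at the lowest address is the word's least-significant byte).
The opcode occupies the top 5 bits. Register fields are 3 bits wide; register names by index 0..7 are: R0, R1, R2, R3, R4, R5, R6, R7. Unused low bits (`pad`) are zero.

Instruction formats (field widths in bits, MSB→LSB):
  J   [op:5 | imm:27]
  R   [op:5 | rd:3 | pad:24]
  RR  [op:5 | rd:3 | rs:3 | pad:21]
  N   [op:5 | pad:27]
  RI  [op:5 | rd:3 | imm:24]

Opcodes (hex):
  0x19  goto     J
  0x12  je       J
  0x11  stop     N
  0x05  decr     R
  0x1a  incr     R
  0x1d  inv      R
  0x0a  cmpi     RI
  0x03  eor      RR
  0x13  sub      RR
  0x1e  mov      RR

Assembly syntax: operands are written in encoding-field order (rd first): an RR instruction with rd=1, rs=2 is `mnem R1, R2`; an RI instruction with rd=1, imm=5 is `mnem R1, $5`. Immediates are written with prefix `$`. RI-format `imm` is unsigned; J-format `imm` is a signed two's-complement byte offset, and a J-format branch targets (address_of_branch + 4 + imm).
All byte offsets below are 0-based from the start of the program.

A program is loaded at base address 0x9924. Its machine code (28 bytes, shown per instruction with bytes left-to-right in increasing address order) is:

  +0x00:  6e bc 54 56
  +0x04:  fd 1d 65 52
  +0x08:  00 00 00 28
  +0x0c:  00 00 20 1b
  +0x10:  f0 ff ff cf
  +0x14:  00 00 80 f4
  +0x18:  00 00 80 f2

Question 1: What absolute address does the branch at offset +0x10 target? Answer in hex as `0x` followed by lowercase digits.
0x9928

@+10  little-endian(f0 ff ff cf) = 0xcffffff0
  top 5b → 0x19 → goto [J]
  [26:0] imm=134217712 (s27→-16) = $-16
  target = base 0x9924 + off 0x10 + 4 + imm -16 = 0x9928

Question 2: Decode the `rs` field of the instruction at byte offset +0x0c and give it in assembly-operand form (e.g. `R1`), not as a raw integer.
@+0c  little-endian(00 00 20 1b) = 0x1b200000
  top 5b → 0x3 → eor [RR]
  rd@[26:24]=0x3 ⇒ R3
  rs@[23:21]=0x1 ⇒ R1

R1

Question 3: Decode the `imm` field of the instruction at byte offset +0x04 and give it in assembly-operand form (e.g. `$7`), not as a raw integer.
@+04  little-endian(fd 1d 65 52) = 0x52651dfd
  op=0x52651dfd>>27=0xa ⇒ cmpi (RI)
  rd: (w>>24)&0x7=0x2 → R2
  imm: (w>>0)&0xffffff=0x651dfd → $6626813

$6626813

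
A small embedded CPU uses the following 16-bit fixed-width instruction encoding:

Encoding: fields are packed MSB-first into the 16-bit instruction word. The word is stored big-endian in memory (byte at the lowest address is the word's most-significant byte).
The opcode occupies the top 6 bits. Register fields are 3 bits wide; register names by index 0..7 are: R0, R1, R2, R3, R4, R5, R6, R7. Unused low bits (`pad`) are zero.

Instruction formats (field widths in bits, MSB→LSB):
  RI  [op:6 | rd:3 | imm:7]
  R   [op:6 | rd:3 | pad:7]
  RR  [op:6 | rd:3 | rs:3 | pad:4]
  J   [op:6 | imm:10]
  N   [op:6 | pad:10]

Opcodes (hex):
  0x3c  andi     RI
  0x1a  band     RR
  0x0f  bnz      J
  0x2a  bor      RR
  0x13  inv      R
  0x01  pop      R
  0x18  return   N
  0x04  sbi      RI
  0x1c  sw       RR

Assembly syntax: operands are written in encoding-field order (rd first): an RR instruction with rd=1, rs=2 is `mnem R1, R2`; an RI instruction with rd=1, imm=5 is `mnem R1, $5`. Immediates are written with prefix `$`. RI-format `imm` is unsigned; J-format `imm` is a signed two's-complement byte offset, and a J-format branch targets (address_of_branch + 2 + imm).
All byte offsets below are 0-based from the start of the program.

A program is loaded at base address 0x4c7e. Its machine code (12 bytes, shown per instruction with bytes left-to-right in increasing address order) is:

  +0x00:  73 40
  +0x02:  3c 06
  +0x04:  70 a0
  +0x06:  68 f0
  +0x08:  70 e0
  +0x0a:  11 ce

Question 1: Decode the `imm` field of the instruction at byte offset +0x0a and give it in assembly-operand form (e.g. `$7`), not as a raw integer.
$78

off 0x0a: read 11 ce as big → 0x11ce
  op=0x11ce>>10=0x4 ⇒ sbi (RI)
  [9:7] rd=3 = R3
  [6:0] imm=78 = $78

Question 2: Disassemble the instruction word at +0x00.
sw R6, R4

+0x00: 73 40 ⇒ word 0x7340 (big)
  opcode bits[15:10]=0x1c: sw/RR
  rd: (w>>7)&0x7=0x6 → R6
  rs: (w>>4)&0x7=0x4 → R4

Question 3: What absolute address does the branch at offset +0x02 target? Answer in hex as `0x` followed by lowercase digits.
0x4c88

+0x02: 3c 06 ⇒ word 0x3c06 (big)
  op=0x3c06>>10=0xf ⇒ bnz (J)
  [9:0] imm=6 = $6
  target = base 0x4c7e + off 0x02 + 2 + imm 6 = 0x4c88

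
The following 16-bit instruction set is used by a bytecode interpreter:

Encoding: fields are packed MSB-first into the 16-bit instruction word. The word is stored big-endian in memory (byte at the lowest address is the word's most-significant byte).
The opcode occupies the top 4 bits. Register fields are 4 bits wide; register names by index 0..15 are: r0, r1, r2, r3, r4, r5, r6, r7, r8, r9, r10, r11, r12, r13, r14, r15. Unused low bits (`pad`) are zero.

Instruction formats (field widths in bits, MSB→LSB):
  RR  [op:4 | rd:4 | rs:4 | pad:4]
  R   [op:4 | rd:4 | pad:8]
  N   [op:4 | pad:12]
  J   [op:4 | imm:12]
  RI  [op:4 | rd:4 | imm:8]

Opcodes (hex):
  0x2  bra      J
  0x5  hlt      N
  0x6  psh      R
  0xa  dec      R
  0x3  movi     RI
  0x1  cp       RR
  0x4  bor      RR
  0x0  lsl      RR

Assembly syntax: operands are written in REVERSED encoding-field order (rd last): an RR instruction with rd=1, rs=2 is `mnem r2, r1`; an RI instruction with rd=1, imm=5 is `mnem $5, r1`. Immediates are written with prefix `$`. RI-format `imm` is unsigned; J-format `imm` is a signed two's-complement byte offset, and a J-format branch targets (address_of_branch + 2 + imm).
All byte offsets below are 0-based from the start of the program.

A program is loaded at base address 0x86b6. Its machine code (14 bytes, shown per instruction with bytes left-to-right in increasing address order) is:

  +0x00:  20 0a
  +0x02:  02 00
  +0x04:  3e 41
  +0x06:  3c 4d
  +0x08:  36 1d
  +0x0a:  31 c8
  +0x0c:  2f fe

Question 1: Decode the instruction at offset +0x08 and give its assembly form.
movi $29, r6

@+08  big-endian(36 1d) = 0x361d
  opcode bits[15:12]=0x3: movi/RI
  rd: (w>>8)&0xf=0x6 → r6
  imm: (w>>0)&0xff=0x1d → $29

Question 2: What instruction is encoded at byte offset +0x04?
movi $65, r14

+0x04: 3e 41 ⇒ word 0x3e41 (big)
  opcode bits[15:12]=0x3: movi/RI
  rd: (w>>8)&0xf=0xe → r14
  imm: (w>>0)&0xff=0x41 → $65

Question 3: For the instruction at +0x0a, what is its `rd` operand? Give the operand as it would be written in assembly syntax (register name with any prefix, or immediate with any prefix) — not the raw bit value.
+0x0a: 31 c8 ⇒ word 0x31c8 (big)
  op=0x31c8>>12=0x3 ⇒ movi (RI)
  rd@[11:8]=0x1 ⇒ r1
  imm@[7:0]=0xc8 ⇒ $200

r1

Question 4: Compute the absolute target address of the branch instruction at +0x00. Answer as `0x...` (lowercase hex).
@+00  big-endian(20 0a) = 0x200a
  opcode bits[15:12]=0x2: bra/J
  imm: (w>>0)&0xfff=0xa → $10
  target = base 0x86b6 + off 0x00 + 2 + imm 10 = 0x86c2

0x86c2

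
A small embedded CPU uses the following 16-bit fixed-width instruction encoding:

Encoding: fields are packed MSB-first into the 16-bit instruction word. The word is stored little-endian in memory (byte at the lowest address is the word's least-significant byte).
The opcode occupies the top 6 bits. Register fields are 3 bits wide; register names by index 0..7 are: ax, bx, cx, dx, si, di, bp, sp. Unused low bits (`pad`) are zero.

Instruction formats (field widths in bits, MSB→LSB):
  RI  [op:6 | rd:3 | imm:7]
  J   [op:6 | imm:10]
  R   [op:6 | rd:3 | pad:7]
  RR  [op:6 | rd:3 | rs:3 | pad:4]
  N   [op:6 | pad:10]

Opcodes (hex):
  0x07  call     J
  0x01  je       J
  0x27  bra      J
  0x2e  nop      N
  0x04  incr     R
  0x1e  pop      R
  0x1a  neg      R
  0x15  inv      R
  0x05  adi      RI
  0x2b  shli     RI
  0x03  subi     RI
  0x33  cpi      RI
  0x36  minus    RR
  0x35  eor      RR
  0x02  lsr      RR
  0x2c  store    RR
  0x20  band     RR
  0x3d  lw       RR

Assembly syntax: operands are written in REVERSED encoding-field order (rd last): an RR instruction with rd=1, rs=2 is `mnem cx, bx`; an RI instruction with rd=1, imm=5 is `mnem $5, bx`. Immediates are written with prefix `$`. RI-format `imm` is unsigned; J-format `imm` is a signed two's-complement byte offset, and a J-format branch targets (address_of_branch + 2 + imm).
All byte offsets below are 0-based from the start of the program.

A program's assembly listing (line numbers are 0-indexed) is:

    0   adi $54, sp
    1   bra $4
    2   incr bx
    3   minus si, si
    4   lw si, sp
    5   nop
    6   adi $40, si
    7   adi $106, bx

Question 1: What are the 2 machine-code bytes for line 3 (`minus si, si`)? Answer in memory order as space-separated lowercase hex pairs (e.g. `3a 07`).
line 3 (minus): pack op=0x36:6|rd=4:3|rs=4:3|pad=0:4 = 0xda40; little→ 40 da

40 da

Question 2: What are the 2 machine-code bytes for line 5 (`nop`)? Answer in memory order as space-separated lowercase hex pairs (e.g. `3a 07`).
00 b8

line 5 (nop): pack op=0x2e:6|pad=0:10 = 0xb800; little→ 00 b8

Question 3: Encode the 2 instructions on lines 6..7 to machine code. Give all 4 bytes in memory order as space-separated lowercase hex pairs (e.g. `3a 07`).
L6: adi op=0x5:6|rd=4:3|imm=40:7 ⇒ 0x1628 ⇒ little 28 16
L7: adi op=0x5:6|rd=1:3|imm=106:7 ⇒ 0x14ea ⇒ little ea 14

28 16 ea 14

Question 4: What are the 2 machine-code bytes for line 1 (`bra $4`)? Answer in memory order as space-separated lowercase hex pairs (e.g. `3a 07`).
04 9c

line 1 (bra): pack op=0x27:6|imm=4:10 = 0x9c04; little→ 04 9c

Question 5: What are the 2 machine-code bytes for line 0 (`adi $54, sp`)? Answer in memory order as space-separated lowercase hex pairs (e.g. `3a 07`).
b6 17

L0: adi op=0x5:6|rd=7:3|imm=54:7 ⇒ 0x17b6 ⇒ little b6 17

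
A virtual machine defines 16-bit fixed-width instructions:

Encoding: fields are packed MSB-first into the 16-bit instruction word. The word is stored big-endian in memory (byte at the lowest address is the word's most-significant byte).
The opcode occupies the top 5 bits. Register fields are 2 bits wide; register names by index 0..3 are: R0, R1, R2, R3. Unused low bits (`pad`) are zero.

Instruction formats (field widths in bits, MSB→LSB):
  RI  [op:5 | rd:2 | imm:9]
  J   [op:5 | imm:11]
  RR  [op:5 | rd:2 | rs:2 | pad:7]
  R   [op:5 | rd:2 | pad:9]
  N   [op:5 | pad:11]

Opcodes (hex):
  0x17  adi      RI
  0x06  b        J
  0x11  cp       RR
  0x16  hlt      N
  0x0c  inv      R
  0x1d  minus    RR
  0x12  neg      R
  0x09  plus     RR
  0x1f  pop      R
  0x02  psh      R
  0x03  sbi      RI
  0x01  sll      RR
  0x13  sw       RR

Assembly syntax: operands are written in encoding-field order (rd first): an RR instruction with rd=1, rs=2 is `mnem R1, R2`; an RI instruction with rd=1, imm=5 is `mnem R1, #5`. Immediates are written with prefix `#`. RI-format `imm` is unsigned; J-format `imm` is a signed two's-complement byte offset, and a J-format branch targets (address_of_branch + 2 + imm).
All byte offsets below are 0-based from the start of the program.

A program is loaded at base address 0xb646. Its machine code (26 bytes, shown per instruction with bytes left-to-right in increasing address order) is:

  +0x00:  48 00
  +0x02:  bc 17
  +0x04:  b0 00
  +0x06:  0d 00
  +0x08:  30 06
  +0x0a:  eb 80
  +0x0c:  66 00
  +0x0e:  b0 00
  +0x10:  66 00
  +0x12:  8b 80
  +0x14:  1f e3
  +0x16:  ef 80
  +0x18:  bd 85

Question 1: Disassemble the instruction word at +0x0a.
minus R1, R3

@+0a  big-endian(eb 80) = 0xeb80
  op=0xeb80>>11=0x1d ⇒ minus (RR)
  rd@[10:9]=0x1 ⇒ R1
  rs@[8:7]=0x3 ⇒ R3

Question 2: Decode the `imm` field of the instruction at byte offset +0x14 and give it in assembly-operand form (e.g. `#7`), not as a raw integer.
@+14  big-endian(1f e3) = 0x1fe3
  top 5b → 0x3 → sbi [RI]
  [10:9] rd=3 = R3
  [8:0] imm=483 = #483

#483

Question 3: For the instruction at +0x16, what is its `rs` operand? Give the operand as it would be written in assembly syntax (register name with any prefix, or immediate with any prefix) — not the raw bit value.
[16] ef 80 → 0xef80
  op=0xef80>>11=0x1d ⇒ minus (RR)
  rd: (w>>9)&0x3=0x3 → R3
  rs: (w>>7)&0x3=0x3 → R3

R3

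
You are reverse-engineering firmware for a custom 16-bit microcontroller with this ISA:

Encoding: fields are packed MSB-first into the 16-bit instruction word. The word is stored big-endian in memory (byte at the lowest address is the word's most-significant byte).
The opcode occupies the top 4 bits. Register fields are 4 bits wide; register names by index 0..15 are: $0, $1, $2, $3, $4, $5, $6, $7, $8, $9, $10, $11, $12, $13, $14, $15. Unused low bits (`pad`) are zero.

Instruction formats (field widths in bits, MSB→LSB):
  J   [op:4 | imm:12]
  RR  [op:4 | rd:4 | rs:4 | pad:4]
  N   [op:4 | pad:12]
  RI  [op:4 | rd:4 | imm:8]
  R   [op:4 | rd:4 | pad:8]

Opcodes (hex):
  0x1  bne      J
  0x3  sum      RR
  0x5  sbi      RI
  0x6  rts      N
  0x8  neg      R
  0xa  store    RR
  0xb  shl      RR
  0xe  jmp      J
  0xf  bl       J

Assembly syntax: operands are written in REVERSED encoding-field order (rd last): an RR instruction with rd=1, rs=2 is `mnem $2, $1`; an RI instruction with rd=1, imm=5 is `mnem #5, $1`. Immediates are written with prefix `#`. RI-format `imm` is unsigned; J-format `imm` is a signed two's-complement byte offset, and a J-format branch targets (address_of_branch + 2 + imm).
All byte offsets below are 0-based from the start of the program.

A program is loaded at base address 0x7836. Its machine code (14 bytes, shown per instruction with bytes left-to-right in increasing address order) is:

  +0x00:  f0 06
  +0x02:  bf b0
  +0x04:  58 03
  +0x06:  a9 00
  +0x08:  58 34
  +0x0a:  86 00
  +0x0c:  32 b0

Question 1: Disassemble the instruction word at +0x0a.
[0a] 86 00 → 0x8600
  top 4b → 0x8 → neg [R]
  [11:8] rd=6 = $6

neg $6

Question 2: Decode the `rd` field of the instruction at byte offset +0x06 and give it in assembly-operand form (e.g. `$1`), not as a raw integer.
[06] a9 00 → 0xa900
  op=0xa900>>12=0xa ⇒ store (RR)
  rd: (w>>8)&0xf=0x9 → $9
  rs: (w>>4)&0xf=0x0 → $0

$9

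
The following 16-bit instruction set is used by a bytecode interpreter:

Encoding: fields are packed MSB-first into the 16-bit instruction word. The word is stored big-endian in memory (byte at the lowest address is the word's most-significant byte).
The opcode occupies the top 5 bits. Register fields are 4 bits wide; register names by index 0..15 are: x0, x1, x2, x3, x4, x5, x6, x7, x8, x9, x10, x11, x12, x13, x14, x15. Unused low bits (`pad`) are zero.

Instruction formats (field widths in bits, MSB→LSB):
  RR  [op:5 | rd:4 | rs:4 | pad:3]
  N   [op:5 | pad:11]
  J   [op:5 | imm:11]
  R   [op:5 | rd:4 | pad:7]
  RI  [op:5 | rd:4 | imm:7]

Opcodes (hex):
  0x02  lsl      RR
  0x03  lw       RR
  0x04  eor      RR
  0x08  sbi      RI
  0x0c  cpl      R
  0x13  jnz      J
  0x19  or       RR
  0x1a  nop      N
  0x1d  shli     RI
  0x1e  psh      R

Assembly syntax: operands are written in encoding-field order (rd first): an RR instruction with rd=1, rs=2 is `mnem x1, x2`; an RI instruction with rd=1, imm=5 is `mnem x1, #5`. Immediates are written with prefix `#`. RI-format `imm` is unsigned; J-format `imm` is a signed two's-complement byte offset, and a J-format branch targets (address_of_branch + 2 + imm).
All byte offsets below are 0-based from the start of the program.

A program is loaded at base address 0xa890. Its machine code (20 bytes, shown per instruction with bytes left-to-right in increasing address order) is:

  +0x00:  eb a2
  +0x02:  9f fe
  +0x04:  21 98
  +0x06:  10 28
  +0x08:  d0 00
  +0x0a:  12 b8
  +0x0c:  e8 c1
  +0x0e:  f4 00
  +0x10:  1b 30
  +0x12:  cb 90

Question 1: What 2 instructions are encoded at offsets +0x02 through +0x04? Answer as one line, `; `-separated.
jnz #-2; eor x3, x3

@+02  big-endian(9f fe) = 0x9ffe
  opcode bits[15:11]=0x13: jnz/J
  imm: (w>>0)&0x7ff=0x7fe (s11→-2) → #-2
@+04  big-endian(21 98) = 0x2198
  opcode bits[15:11]=0x4: eor/RR
  rd: (w>>7)&0xf=0x3 → x3
  rs: (w>>3)&0xf=0x3 → x3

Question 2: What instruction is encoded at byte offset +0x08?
+0x08: d0 00 ⇒ word 0xd000 (big)
  op=0xd000>>11=0x1a ⇒ nop (N)

nop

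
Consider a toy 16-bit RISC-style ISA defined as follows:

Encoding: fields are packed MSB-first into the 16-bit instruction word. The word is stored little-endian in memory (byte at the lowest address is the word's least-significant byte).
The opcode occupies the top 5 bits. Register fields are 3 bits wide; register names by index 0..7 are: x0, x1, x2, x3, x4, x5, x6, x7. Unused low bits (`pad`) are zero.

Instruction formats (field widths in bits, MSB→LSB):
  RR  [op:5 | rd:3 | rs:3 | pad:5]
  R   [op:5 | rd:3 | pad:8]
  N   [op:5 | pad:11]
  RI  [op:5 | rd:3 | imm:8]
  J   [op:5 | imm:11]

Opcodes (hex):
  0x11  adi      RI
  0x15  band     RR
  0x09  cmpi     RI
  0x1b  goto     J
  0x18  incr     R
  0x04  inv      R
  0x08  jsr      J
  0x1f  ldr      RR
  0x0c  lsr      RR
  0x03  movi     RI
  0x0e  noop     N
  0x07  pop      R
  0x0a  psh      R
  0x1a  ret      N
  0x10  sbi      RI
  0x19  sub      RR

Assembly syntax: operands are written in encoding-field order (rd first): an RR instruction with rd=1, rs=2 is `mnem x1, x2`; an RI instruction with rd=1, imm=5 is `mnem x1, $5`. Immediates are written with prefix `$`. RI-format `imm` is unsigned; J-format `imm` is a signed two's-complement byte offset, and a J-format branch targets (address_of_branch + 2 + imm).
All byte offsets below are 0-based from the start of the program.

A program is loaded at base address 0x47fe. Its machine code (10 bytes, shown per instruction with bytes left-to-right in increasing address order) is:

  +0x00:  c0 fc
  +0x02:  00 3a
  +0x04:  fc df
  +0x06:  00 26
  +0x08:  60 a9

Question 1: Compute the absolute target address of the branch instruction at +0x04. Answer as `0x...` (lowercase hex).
off 0x04: read fc df as little → 0xdffc
  top 5b → 0x1b → goto [J]
  [10:0] imm=2044 (s11→-4) = $-4
  target = base 0x47fe + off 0x04 + 2 + imm -4 = 0x4800

0x4800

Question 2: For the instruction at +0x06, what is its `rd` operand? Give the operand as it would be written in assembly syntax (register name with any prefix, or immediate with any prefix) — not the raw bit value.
x6

[06] 00 26 → 0x2600
  top 5b → 0x4 → inv [R]
  [10:8] rd=6 = x6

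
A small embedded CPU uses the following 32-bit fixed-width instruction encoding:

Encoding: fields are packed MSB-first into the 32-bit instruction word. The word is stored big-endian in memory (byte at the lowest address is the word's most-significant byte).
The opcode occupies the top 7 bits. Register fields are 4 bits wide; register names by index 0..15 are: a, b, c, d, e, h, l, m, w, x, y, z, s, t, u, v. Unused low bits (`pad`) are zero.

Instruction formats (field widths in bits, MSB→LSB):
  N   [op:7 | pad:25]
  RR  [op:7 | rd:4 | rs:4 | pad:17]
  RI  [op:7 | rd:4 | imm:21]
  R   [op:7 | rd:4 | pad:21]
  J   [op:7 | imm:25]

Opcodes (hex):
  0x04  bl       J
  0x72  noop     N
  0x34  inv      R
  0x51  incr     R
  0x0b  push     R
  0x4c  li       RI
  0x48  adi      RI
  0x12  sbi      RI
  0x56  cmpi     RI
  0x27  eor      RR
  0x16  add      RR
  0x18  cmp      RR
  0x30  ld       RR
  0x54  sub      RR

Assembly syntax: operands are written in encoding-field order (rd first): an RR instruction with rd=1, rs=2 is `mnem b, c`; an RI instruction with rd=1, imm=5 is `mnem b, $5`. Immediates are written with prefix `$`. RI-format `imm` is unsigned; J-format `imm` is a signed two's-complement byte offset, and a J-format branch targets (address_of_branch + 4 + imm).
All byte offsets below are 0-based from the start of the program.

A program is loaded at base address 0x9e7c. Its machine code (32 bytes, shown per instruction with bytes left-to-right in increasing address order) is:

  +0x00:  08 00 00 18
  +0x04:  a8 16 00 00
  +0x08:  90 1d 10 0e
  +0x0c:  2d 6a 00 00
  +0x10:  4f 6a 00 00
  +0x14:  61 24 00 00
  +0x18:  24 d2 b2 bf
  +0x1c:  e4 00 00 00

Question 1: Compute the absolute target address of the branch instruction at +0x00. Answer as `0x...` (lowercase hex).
0x9e98

+0x00: 08 00 00 18 ⇒ word 0x08000018 (big)
  op=0x08000018>>25=0x4 ⇒ bl (J)
  imm@[24:0]=0x18 ⇒ $24
  target = base 0x9e7c + off 0x00 + 4 + imm 24 = 0x9e98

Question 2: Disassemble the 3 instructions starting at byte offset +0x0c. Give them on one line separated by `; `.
+0x0c: 2d 6a 00 00 ⇒ word 0x2d6a0000 (big)
  op=0x2d6a0000>>25=0x16 ⇒ add (RR)
  rd: (w>>21)&0xf=0xb → z
  rs: (w>>17)&0xf=0x5 → h
+0x10: 4f 6a 00 00 ⇒ word 0x4f6a0000 (big)
  op=0x4f6a0000>>25=0x27 ⇒ eor (RR)
  rd: (w>>21)&0xf=0xb → z
  rs: (w>>17)&0xf=0x5 → h
+0x14: 61 24 00 00 ⇒ word 0x61240000 (big)
  op=0x61240000>>25=0x30 ⇒ ld (RR)
  rd: (w>>21)&0xf=0x9 → x
  rs: (w>>17)&0xf=0x2 → c

add z, h; eor z, h; ld x, c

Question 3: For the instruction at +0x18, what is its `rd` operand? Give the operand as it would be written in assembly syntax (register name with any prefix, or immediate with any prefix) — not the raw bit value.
l

[18] 24 d2 b2 bf → 0x24d2b2bf
  op=0x24d2b2bf>>25=0x12 ⇒ sbi (RI)
  [24:21] rd=6 = l
  [20:0] imm=1225407 = $1225407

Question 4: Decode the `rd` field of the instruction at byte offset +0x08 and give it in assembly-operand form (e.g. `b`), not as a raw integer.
[08] 90 1d 10 0e → 0x901d100e
  top 7b → 0x48 → adi [RI]
  rd@[24:21]=0x0 ⇒ a
  imm@[20:0]=0x1d100e ⇒ $1904654

a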